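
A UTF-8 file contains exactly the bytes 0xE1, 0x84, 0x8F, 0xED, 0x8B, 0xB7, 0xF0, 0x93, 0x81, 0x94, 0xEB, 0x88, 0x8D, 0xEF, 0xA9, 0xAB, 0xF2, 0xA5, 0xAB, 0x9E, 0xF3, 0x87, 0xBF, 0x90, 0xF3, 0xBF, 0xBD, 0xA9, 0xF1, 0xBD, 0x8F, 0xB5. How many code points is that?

Byte at offset 0: 0xE1 = 11100001 → 3-byte char (#1). Advance 3.
Byte at offset 3: 0xED = 11101101 → 3-byte char (#2). Advance 3.
Byte at offset 6: 0xF0 = 11110000 → 4-byte char (#3). Advance 4.
Byte at offset 10: 0xEB = 11101011 → 3-byte char (#4). Advance 3.
Byte at offset 13: 0xEF = 11101111 → 3-byte char (#5). Advance 3.
Byte at offset 16: 0xF2 = 11110010 → 4-byte char (#6). Advance 4.
Byte at offset 20: 0xF3 = 11110011 → 4-byte char (#7). Advance 4.
Byte at offset 24: 0xF3 = 11110011 → 4-byte char (#8). Advance 4.
Byte at offset 28: 0xF1 = 11110001 → 4-byte char (#9). Advance 4.
Reached end at offset 32 after 9 code points.

9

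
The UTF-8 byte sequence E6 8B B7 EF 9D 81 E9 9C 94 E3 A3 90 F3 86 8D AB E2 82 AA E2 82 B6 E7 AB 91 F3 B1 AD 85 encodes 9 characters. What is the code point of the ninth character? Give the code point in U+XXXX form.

Offset 0: leading byte 0xE6 = 11100110 → 3-byte char #1 = E6 8B B7.
Offset 3: leading byte 0xEF = 11101111 → 3-byte char #2 = EF 9D 81.
Offset 6: leading byte 0xE9 = 11101001 → 3-byte char #3 = E9 9C 94.
Offset 9: leading byte 0xE3 = 11100011 → 3-byte char #4 = E3 A3 90.
Offset 12: leading byte 0xF3 = 11110011 → 4-byte char #5 = F3 86 8D AB.
Offset 16: leading byte 0xE2 = 11100010 → 3-byte char #6 = E2 82 AA.
Offset 19: leading byte 0xE2 = 11100010 → 3-byte char #7 = E2 82 B6.
Offset 22: leading byte 0xE7 = 11100111 → 3-byte char #8 = E7 AB 91.
Offset 25: leading byte 0xF3 = 11110011 → 4-byte char #9 = F3 B1 AD 85.
Leading byte 0xF3 = 11110011 matches 11110xxx → 4-byte sequence.
Byte 1: 0xF3 = 11110011, payload 011 (3 bits).
Byte 2: 0xB1 = 10110001 (10xxxxxx ✓), payload 110001.
Byte 3: 0xAD = 10101101 (10xxxxxx ✓), payload 101101.
Byte 4: 0x85 = 10000101 (10xxxxxx ✓), payload 000101.
Concatenate: 011110001101101000101 = 0xF1B45 (21 bits → U+F1B45).

U+F1B45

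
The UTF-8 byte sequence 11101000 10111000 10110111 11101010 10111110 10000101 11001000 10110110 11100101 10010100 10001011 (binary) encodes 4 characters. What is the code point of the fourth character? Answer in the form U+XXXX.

Offset 0: leading byte 0xE8 = 11101000 → 3-byte char #1 = E8 B8 B7.
Offset 3: leading byte 0xEA = 11101010 → 3-byte char #2 = EA BE 85.
Offset 6: leading byte 0xC8 = 11001000 → 2-byte char #3 = C8 B6.
Offset 8: leading byte 0xE5 = 11100101 → 3-byte char #4 = E5 94 8B.
Leading byte 0xE5 = 11100101 matches 1110xxxx → 3-byte sequence.
Byte 1: 0xE5 = 11100101, payload 0101 (4 bits).
Byte 2: 0x94 = 10010100 (10xxxxxx ✓), payload 010100.
Byte 3: 0x8B = 10001011 (10xxxxxx ✓), payload 001011.
Concatenate: 0101010100001011 = 0x550B (16 bits → U+550B).

U+550B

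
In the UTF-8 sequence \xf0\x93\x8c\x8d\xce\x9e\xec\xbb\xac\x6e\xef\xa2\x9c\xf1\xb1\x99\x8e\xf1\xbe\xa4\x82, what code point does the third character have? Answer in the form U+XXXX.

Offset 0: leading byte 0xF0 = 11110000 → 4-byte char #1 = F0 93 8C 8D.
Offset 4: leading byte 0xCE = 11001110 → 2-byte char #2 = CE 9E.
Offset 6: leading byte 0xEC = 11101100 → 3-byte char #3 = EC BB AC.
Leading byte 0xEC = 11101100 matches 1110xxxx → 3-byte sequence.
Byte 1: 0xEC = 11101100, payload 1100 (4 bits).
Byte 2: 0xBB = 10111011 (10xxxxxx ✓), payload 111011.
Byte 3: 0xAC = 10101100 (10xxxxxx ✓), payload 101100.
Concatenate: 1100111011101100 = 0xCEEC (16 bits → U+CEEC).

U+CEEC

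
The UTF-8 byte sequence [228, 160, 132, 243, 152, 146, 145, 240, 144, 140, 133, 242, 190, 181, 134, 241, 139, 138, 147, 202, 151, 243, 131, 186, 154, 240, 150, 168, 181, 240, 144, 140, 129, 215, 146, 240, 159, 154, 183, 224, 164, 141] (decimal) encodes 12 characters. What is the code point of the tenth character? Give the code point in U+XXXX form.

U+05D2

Offset 0: leading byte 0xE4 = 11100100 → 3-byte char #1 = E4 A0 84.
Offset 3: leading byte 0xF3 = 11110011 → 4-byte char #2 = F3 98 92 91.
Offset 7: leading byte 0xF0 = 11110000 → 4-byte char #3 = F0 90 8C 85.
Offset 11: leading byte 0xF2 = 11110010 → 4-byte char #4 = F2 BE B5 86.
Offset 15: leading byte 0xF1 = 11110001 → 4-byte char #5 = F1 8B 8A 93.
Offset 19: leading byte 0xCA = 11001010 → 2-byte char #6 = CA 97.
Offset 21: leading byte 0xF3 = 11110011 → 4-byte char #7 = F3 83 BA 9A.
Offset 25: leading byte 0xF0 = 11110000 → 4-byte char #8 = F0 96 A8 B5.
Offset 29: leading byte 0xF0 = 11110000 → 4-byte char #9 = F0 90 8C 81.
Offset 33: leading byte 0xD7 = 11010111 → 2-byte char #10 = D7 92.
Leading byte 0xD7 = 11010111 matches 110xxxxx → 2-byte sequence.
Byte 1: 0xD7 = 11010111, payload 10111 (5 bits).
Byte 2: 0x92 = 10010010 (10xxxxxx ✓), payload 010010.
Concatenate: 10111010010 = 0x5D2 (11 bits → U+05D2).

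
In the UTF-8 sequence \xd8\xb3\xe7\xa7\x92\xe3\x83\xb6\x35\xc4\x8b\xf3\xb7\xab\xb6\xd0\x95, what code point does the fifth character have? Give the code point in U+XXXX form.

Offset 0: leading byte 0xD8 = 11011000 → 2-byte char #1 = D8 B3.
Offset 2: leading byte 0xE7 = 11100111 → 3-byte char #2 = E7 A7 92.
Offset 5: leading byte 0xE3 = 11100011 → 3-byte char #3 = E3 83 B6.
Offset 8: leading byte 0x35 = 00110101 → 1-byte char #4 = 35.
Offset 9: leading byte 0xC4 = 11000100 → 2-byte char #5 = C4 8B.
Leading byte 0xC4 = 11000100 matches 110xxxxx → 2-byte sequence.
Byte 1: 0xC4 = 11000100, payload 00100 (5 bits).
Byte 2: 0x8B = 10001011 (10xxxxxx ✓), payload 001011.
Concatenate: 00100001011 = 0x10B (11 bits → U+010B).

U+010B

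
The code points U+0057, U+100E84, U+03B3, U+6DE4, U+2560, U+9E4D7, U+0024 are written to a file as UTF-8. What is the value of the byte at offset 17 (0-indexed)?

U+0057 → 1-byte form 57 at offsets 0–0.
U+100E84 → 4-byte form F4 80 BA 84 at offsets 1–4.
U+03B3 → 2-byte form CE B3 at offsets 5–6.
U+6DE4 → 3-byte form E6 B7 A4 at offsets 7–9.
U+2560 → 3-byte form E2 95 A0 at offsets 10–12.
U+9E4D7 → 4-byte form F2 9E 93 97 at offsets 13–16.
U+0024 → 1-byte form 24 at offsets 17–17.
Offset 17 falls in char 7's range; it's byte 1 of 24 = 0x24.

0x24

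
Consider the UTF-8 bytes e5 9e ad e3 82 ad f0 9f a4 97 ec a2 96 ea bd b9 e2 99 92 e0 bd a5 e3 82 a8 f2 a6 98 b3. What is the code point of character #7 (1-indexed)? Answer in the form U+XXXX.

U+0F65

Offset 0: leading byte 0xE5 = 11100101 → 3-byte char #1 = E5 9E AD.
Offset 3: leading byte 0xE3 = 11100011 → 3-byte char #2 = E3 82 AD.
Offset 6: leading byte 0xF0 = 11110000 → 4-byte char #3 = F0 9F A4 97.
Offset 10: leading byte 0xEC = 11101100 → 3-byte char #4 = EC A2 96.
Offset 13: leading byte 0xEA = 11101010 → 3-byte char #5 = EA BD B9.
Offset 16: leading byte 0xE2 = 11100010 → 3-byte char #6 = E2 99 92.
Offset 19: leading byte 0xE0 = 11100000 → 3-byte char #7 = E0 BD A5.
Leading byte 0xE0 = 11100000 matches 1110xxxx → 3-byte sequence.
Byte 1: 0xE0 = 11100000, payload 0000 (4 bits).
Byte 2: 0xBD = 10111101 (10xxxxxx ✓), payload 111101.
Byte 3: 0xA5 = 10100101 (10xxxxxx ✓), payload 100101.
Concatenate: 0000111101100101 = 0xF65 (16 bits → U+0F65).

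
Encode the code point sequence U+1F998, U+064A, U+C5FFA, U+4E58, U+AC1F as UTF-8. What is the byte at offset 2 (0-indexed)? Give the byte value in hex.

0xA6

U+1F998 → 4-byte form F0 9F A6 98 at offsets 0–3.
Offset 2 falls in char 1's range; it's byte 3 of F0 9F A6 98 = 0xA6.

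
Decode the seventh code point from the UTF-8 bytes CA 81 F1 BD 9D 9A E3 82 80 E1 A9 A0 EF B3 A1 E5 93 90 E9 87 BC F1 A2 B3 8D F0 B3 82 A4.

U+91FC

Offset 0: leading byte 0xCA = 11001010 → 2-byte char #1 = CA 81.
Offset 2: leading byte 0xF1 = 11110001 → 4-byte char #2 = F1 BD 9D 9A.
Offset 6: leading byte 0xE3 = 11100011 → 3-byte char #3 = E3 82 80.
Offset 9: leading byte 0xE1 = 11100001 → 3-byte char #4 = E1 A9 A0.
Offset 12: leading byte 0xEF = 11101111 → 3-byte char #5 = EF B3 A1.
Offset 15: leading byte 0xE5 = 11100101 → 3-byte char #6 = E5 93 90.
Offset 18: leading byte 0xE9 = 11101001 → 3-byte char #7 = E9 87 BC.
Leading byte 0xE9 = 11101001 matches 1110xxxx → 3-byte sequence.
Byte 1: 0xE9 = 11101001, payload 1001 (4 bits).
Byte 2: 0x87 = 10000111 (10xxxxxx ✓), payload 000111.
Byte 3: 0xBC = 10111100 (10xxxxxx ✓), payload 111100.
Concatenate: 1001000111111100 = 0x91FC (16 bits → U+91FC).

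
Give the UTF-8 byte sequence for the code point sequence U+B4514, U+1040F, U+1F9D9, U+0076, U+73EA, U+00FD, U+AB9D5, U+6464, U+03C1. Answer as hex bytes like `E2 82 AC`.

F2 B4 94 94 F0 90 90 8F F0 9F A7 99 76 E7 8F AA C3 BD F2 AB A7 95 E6 91 A4 CF 81

U+B4514: 4-byte form → F2 B4 94 94.
U+1040F: 4-byte form → F0 90 90 8F.
U+1F9D9: 4-byte form → F0 9F A7 99.
U+0076: 1-byte form → 76.
U+73EA: 3-byte form → E7 8F AA.
U+00FD: 2-byte form → C3 BD.
U+AB9D5: 4-byte form → F2 AB A7 95.
U+6464: 3-byte form → E6 91 A4.
U+03C1: 2-byte form → CF 81.
Concatenated (27 bytes): F2 B4 94 94 F0 90 90 8F F0 9F A7 99 76 E7 8F AA C3 BD F2 AB A7 95 E6 91 A4 CF 81.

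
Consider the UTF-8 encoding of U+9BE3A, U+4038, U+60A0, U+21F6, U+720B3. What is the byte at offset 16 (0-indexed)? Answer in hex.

0xB3

U+9BE3A → 4-byte form F2 9B B8 BA at offsets 0–3.
U+4038 → 3-byte form E4 80 B8 at offsets 4–6.
U+60A0 → 3-byte form E6 82 A0 at offsets 7–9.
U+21F6 → 3-byte form E2 87 B6 at offsets 10–12.
U+720B3 → 4-byte form F1 B2 82 B3 at offsets 13–16.
Offset 16 falls in char 5's range; it's byte 4 of F1 B2 82 B3 = 0xB3.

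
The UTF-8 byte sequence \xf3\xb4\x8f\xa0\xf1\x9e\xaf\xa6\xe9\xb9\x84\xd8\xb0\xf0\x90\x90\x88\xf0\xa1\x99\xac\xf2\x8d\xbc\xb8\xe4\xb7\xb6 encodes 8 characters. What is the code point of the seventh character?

U+8DF38

Offset 0: leading byte 0xF3 = 11110011 → 4-byte char #1 = F3 B4 8F A0.
Offset 4: leading byte 0xF1 = 11110001 → 4-byte char #2 = F1 9E AF A6.
Offset 8: leading byte 0xE9 = 11101001 → 3-byte char #3 = E9 B9 84.
Offset 11: leading byte 0xD8 = 11011000 → 2-byte char #4 = D8 B0.
Offset 13: leading byte 0xF0 = 11110000 → 4-byte char #5 = F0 90 90 88.
Offset 17: leading byte 0xF0 = 11110000 → 4-byte char #6 = F0 A1 99 AC.
Offset 21: leading byte 0xF2 = 11110010 → 4-byte char #7 = F2 8D BC B8.
Leading byte 0xF2 = 11110010 matches 11110xxx → 4-byte sequence.
Byte 1: 0xF2 = 11110010, payload 010 (3 bits).
Byte 2: 0x8D = 10001101 (10xxxxxx ✓), payload 001101.
Byte 3: 0xBC = 10111100 (10xxxxxx ✓), payload 111100.
Byte 4: 0xB8 = 10111000 (10xxxxxx ✓), payload 111000.
Concatenate: 010001101111100111000 = 0x8DF38 (21 bits → U+8DF38).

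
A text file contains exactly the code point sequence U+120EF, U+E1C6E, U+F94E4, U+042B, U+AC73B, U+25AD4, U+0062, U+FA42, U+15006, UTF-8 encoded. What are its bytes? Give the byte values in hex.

U+120EF: 4-byte form → F0 92 83 AF.
U+E1C6E: 4-byte form → F3 A1 B1 AE.
U+F94E4: 4-byte form → F3 B9 93 A4.
U+042B: 2-byte form → D0 AB.
U+AC73B: 4-byte form → F2 AC 9C BB.
U+25AD4: 4-byte form → F0 A5 AB 94.
U+0062: 1-byte form → 62.
U+FA42: 3-byte form → EF A9 82.
U+15006: 4-byte form → F0 95 80 86.
Concatenated (30 bytes): F0 92 83 AF F3 A1 B1 AE F3 B9 93 A4 D0 AB F2 AC 9C BB F0 A5 AB 94 62 EF A9 82 F0 95 80 86.

F0 92 83 AF F3 A1 B1 AE F3 B9 93 A4 D0 AB F2 AC 9C BB F0 A5 AB 94 62 EF A9 82 F0 95 80 86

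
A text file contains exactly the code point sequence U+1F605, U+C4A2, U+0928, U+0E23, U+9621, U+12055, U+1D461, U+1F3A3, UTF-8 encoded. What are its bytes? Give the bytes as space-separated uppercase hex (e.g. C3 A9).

U+1F605: 4-byte form → F0 9F 98 85.
U+C4A2: 3-byte form → EC 92 A2.
U+0928: 3-byte form → E0 A4 A8.
U+0E23: 3-byte form → E0 B8 A3.
U+9621: 3-byte form → E9 98 A1.
U+12055: 4-byte form → F0 92 81 95.
U+1D461: 4-byte form → F0 9D 91 A1.
U+1F3A3: 4-byte form → F0 9F 8E A3.
Concatenated (28 bytes): F0 9F 98 85 EC 92 A2 E0 A4 A8 E0 B8 A3 E9 98 A1 F0 92 81 95 F0 9D 91 A1 F0 9F 8E A3.

F0 9F 98 85 EC 92 A2 E0 A4 A8 E0 B8 A3 E9 98 A1 F0 92 81 95 F0 9D 91 A1 F0 9F 8E A3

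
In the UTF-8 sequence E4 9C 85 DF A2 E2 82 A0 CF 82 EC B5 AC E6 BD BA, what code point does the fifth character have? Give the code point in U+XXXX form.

U+CD6C

Offset 0: leading byte 0xE4 = 11100100 → 3-byte char #1 = E4 9C 85.
Offset 3: leading byte 0xDF = 11011111 → 2-byte char #2 = DF A2.
Offset 5: leading byte 0xE2 = 11100010 → 3-byte char #3 = E2 82 A0.
Offset 8: leading byte 0xCF = 11001111 → 2-byte char #4 = CF 82.
Offset 10: leading byte 0xEC = 11101100 → 3-byte char #5 = EC B5 AC.
Leading byte 0xEC = 11101100 matches 1110xxxx → 3-byte sequence.
Byte 1: 0xEC = 11101100, payload 1100 (4 bits).
Byte 2: 0xB5 = 10110101 (10xxxxxx ✓), payload 110101.
Byte 3: 0xAC = 10101100 (10xxxxxx ✓), payload 101100.
Concatenate: 1100110101101100 = 0xCD6C (16 bits → U+CD6C).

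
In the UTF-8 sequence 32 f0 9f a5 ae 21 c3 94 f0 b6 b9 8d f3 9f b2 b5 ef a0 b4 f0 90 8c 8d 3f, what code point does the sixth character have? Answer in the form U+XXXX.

U+DFCB5

Offset 0: leading byte 0x32 = 00110010 → 1-byte char #1 = 32.
Offset 1: leading byte 0xF0 = 11110000 → 4-byte char #2 = F0 9F A5 AE.
Offset 5: leading byte 0x21 = 00100001 → 1-byte char #3 = 21.
Offset 6: leading byte 0xC3 = 11000011 → 2-byte char #4 = C3 94.
Offset 8: leading byte 0xF0 = 11110000 → 4-byte char #5 = F0 B6 B9 8D.
Offset 12: leading byte 0xF3 = 11110011 → 4-byte char #6 = F3 9F B2 B5.
Leading byte 0xF3 = 11110011 matches 11110xxx → 4-byte sequence.
Byte 1: 0xF3 = 11110011, payload 011 (3 bits).
Byte 2: 0x9F = 10011111 (10xxxxxx ✓), payload 011111.
Byte 3: 0xB2 = 10110010 (10xxxxxx ✓), payload 110010.
Byte 4: 0xB5 = 10110101 (10xxxxxx ✓), payload 110101.
Concatenate: 011011111110010110101 = 0xDFCB5 (21 bits → U+DFCB5).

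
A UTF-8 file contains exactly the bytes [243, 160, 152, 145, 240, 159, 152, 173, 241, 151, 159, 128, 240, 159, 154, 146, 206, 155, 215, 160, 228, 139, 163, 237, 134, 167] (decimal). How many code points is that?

Byte at offset 0: 0xF3 = 11110011 → 4-byte char (#1). Advance 4.
Byte at offset 4: 0xF0 = 11110000 → 4-byte char (#2). Advance 4.
Byte at offset 8: 0xF1 = 11110001 → 4-byte char (#3). Advance 4.
Byte at offset 12: 0xF0 = 11110000 → 4-byte char (#4). Advance 4.
Byte at offset 16: 0xCE = 11001110 → 2-byte char (#5). Advance 2.
Byte at offset 18: 0xD7 = 11010111 → 2-byte char (#6). Advance 2.
Byte at offset 20: 0xE4 = 11100100 → 3-byte char (#7). Advance 3.
Byte at offset 23: 0xED = 11101101 → 3-byte char (#8). Advance 3.
Reached end at offset 26 after 8 code points.

8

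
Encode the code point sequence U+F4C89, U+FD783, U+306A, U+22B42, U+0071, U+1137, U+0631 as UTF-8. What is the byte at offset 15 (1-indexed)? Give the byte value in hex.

1-indexed offset 15 is 0-indexed offset 14.
U+F4C89 → 4-byte form F3 B4 B2 89 at offsets 0–3.
U+FD783 → 4-byte form F3 BD 9E 83 at offsets 4–7.
U+306A → 3-byte form E3 81 AA at offsets 8–10.
U+22B42 → 4-byte form F0 A2 AD 82 at offsets 11–14.
Offset 14 falls in char 4's range; it's byte 4 of F0 A2 AD 82 = 0x82.

0x82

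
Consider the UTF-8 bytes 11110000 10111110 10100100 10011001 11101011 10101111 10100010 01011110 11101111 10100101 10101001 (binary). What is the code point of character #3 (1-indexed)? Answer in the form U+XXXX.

U+005E

Offset 0: leading byte 0xF0 = 11110000 → 4-byte char #1 = F0 BE A4 99.
Offset 4: leading byte 0xEB = 11101011 → 3-byte char #2 = EB AF A2.
Offset 7: leading byte 0x5E = 01011110 → 1-byte char #3 = 5E.
Leading byte 0x5E = 01011110 matches 0xxxxxxx → 1-byte sequence.
Byte 1: 0x5E = 01011110, payload 1011110 (7 bits).
Concatenate: 1011110 = 0x5E (7 bits → U+005E).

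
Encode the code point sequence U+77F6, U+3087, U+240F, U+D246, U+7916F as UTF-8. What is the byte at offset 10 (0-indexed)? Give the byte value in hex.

0x89

U+77F6 → 3-byte form E7 9F B6 at offsets 0–2.
U+3087 → 3-byte form E3 82 87 at offsets 3–5.
U+240F → 3-byte form E2 90 8F at offsets 6–8.
U+D246 → 3-byte form ED 89 86 at offsets 9–11.
Offset 10 falls in char 4's range; it's byte 2 of ED 89 86 = 0x89.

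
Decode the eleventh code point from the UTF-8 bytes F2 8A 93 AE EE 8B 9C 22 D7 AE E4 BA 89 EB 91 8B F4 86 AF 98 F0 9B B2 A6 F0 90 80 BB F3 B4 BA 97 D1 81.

Offset 0: leading byte 0xF2 = 11110010 → 4-byte char #1 = F2 8A 93 AE.
Offset 4: leading byte 0xEE = 11101110 → 3-byte char #2 = EE 8B 9C.
Offset 7: leading byte 0x22 = 00100010 → 1-byte char #3 = 22.
Offset 8: leading byte 0xD7 = 11010111 → 2-byte char #4 = D7 AE.
Offset 10: leading byte 0xE4 = 11100100 → 3-byte char #5 = E4 BA 89.
Offset 13: leading byte 0xEB = 11101011 → 3-byte char #6 = EB 91 8B.
Offset 16: leading byte 0xF4 = 11110100 → 4-byte char #7 = F4 86 AF 98.
Offset 20: leading byte 0xF0 = 11110000 → 4-byte char #8 = F0 9B B2 A6.
Offset 24: leading byte 0xF0 = 11110000 → 4-byte char #9 = F0 90 80 BB.
Offset 28: leading byte 0xF3 = 11110011 → 4-byte char #10 = F3 B4 BA 97.
Offset 32: leading byte 0xD1 = 11010001 → 2-byte char #11 = D1 81.
Leading byte 0xD1 = 11010001 matches 110xxxxx → 2-byte sequence.
Byte 1: 0xD1 = 11010001, payload 10001 (5 bits).
Byte 2: 0x81 = 10000001 (10xxxxxx ✓), payload 000001.
Concatenate: 10001000001 = 0x441 (11 bits → U+0441).

U+0441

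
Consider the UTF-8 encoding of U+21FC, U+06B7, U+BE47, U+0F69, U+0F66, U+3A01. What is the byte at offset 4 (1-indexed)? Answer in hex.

1-indexed offset 4 is 0-indexed offset 3.
U+21FC → 3-byte form E2 87 BC at offsets 0–2.
U+06B7 → 2-byte form DA B7 at offsets 3–4.
Offset 3 falls in char 2's range; it's byte 1 of DA B7 = 0xDA.

0xDA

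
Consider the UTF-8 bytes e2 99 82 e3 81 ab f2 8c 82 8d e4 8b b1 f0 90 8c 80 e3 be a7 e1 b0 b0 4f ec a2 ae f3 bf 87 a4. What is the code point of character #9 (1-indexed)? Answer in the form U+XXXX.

Offset 0: leading byte 0xE2 = 11100010 → 3-byte char #1 = E2 99 82.
Offset 3: leading byte 0xE3 = 11100011 → 3-byte char #2 = E3 81 AB.
Offset 6: leading byte 0xF2 = 11110010 → 4-byte char #3 = F2 8C 82 8D.
Offset 10: leading byte 0xE4 = 11100100 → 3-byte char #4 = E4 8B B1.
Offset 13: leading byte 0xF0 = 11110000 → 4-byte char #5 = F0 90 8C 80.
Offset 17: leading byte 0xE3 = 11100011 → 3-byte char #6 = E3 BE A7.
Offset 20: leading byte 0xE1 = 11100001 → 3-byte char #7 = E1 B0 B0.
Offset 23: leading byte 0x4F = 01001111 → 1-byte char #8 = 4F.
Offset 24: leading byte 0xEC = 11101100 → 3-byte char #9 = EC A2 AE.
Leading byte 0xEC = 11101100 matches 1110xxxx → 3-byte sequence.
Byte 1: 0xEC = 11101100, payload 1100 (4 bits).
Byte 2: 0xA2 = 10100010 (10xxxxxx ✓), payload 100010.
Byte 3: 0xAE = 10101110 (10xxxxxx ✓), payload 101110.
Concatenate: 1100100010101110 = 0xC8AE (16 bits → U+C8AE).

U+C8AE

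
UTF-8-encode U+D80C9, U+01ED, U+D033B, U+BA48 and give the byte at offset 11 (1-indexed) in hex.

1-indexed offset 11 is 0-indexed offset 10.
U+D80C9 → 4-byte form F3 98 83 89 at offsets 0–3.
U+01ED → 2-byte form C7 AD at offsets 4–5.
U+D033B → 4-byte form F3 90 8C BB at offsets 6–9.
U+BA48 → 3-byte form EB A9 88 at offsets 10–12.
Offset 10 falls in char 4's range; it's byte 1 of EB A9 88 = 0xEB.

0xEB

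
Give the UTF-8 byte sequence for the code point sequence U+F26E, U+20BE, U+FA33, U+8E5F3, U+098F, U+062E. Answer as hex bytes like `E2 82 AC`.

U+F26E: 3-byte form → EF 89 AE.
U+20BE: 3-byte form → E2 82 BE.
U+FA33: 3-byte form → EF A8 B3.
U+8E5F3: 4-byte form → F2 8E 97 B3.
U+098F: 3-byte form → E0 A6 8F.
U+062E: 2-byte form → D8 AE.
Concatenated (18 bytes): EF 89 AE E2 82 BE EF A8 B3 F2 8E 97 B3 E0 A6 8F D8 AE.

EF 89 AE E2 82 BE EF A8 B3 F2 8E 97 B3 E0 A6 8F D8 AE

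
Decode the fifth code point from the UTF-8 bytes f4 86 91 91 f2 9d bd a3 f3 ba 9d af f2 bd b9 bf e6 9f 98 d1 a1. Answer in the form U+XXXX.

U+67D8

Offset 0: leading byte 0xF4 = 11110100 → 4-byte char #1 = F4 86 91 91.
Offset 4: leading byte 0xF2 = 11110010 → 4-byte char #2 = F2 9D BD A3.
Offset 8: leading byte 0xF3 = 11110011 → 4-byte char #3 = F3 BA 9D AF.
Offset 12: leading byte 0xF2 = 11110010 → 4-byte char #4 = F2 BD B9 BF.
Offset 16: leading byte 0xE6 = 11100110 → 3-byte char #5 = E6 9F 98.
Leading byte 0xE6 = 11100110 matches 1110xxxx → 3-byte sequence.
Byte 1: 0xE6 = 11100110, payload 0110 (4 bits).
Byte 2: 0x9F = 10011111 (10xxxxxx ✓), payload 011111.
Byte 3: 0x98 = 10011000 (10xxxxxx ✓), payload 011000.
Concatenate: 0110011111011000 = 0x67D8 (16 bits → U+67D8).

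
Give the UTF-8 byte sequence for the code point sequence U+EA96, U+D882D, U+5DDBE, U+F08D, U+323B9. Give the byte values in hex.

EE AA 96 F3 98 A0 AD F1 9D B6 BE EF 82 8D F0 B2 8E B9

U+EA96: 3-byte form → EE AA 96.
U+D882D: 4-byte form → F3 98 A0 AD.
U+5DDBE: 4-byte form → F1 9D B6 BE.
U+F08D: 3-byte form → EF 82 8D.
U+323B9: 4-byte form → F0 B2 8E B9.
Concatenated (18 bytes): EE AA 96 F3 98 A0 AD F1 9D B6 BE EF 82 8D F0 B2 8E B9.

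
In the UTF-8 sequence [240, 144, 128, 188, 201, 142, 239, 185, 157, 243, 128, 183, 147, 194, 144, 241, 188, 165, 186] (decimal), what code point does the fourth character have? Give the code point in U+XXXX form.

Offset 0: leading byte 0xF0 = 11110000 → 4-byte char #1 = F0 90 80 BC.
Offset 4: leading byte 0xC9 = 11001001 → 2-byte char #2 = C9 8E.
Offset 6: leading byte 0xEF = 11101111 → 3-byte char #3 = EF B9 9D.
Offset 9: leading byte 0xF3 = 11110011 → 4-byte char #4 = F3 80 B7 93.
Leading byte 0xF3 = 11110011 matches 11110xxx → 4-byte sequence.
Byte 1: 0xF3 = 11110011, payload 011 (3 bits).
Byte 2: 0x80 = 10000000 (10xxxxxx ✓), payload 000000.
Byte 3: 0xB7 = 10110111 (10xxxxxx ✓), payload 110111.
Byte 4: 0x93 = 10010011 (10xxxxxx ✓), payload 010011.
Concatenate: 011000000110111010011 = 0xC0DD3 (21 bits → U+C0DD3).

U+C0DD3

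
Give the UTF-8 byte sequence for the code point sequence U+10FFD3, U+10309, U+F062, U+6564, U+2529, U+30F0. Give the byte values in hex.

U+10FFD3: 4-byte form → F4 8F BF 93.
U+10309: 4-byte form → F0 90 8C 89.
U+F062: 3-byte form → EF 81 A2.
U+6564: 3-byte form → E6 95 A4.
U+2529: 3-byte form → E2 94 A9.
U+30F0: 3-byte form → E3 83 B0.
Concatenated (20 bytes): F4 8F BF 93 F0 90 8C 89 EF 81 A2 E6 95 A4 E2 94 A9 E3 83 B0.

F4 8F BF 93 F0 90 8C 89 EF 81 A2 E6 95 A4 E2 94 A9 E3 83 B0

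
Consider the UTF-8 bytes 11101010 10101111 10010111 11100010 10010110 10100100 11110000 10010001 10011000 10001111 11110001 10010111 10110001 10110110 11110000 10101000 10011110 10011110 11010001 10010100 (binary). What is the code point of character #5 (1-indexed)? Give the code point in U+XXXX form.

U+2879E

Offset 0: leading byte 0xEA = 11101010 → 3-byte char #1 = EA AF 97.
Offset 3: leading byte 0xE2 = 11100010 → 3-byte char #2 = E2 96 A4.
Offset 6: leading byte 0xF0 = 11110000 → 4-byte char #3 = F0 91 98 8F.
Offset 10: leading byte 0xF1 = 11110001 → 4-byte char #4 = F1 97 B1 B6.
Offset 14: leading byte 0xF0 = 11110000 → 4-byte char #5 = F0 A8 9E 9E.
Leading byte 0xF0 = 11110000 matches 11110xxx → 4-byte sequence.
Byte 1: 0xF0 = 11110000, payload 000 (3 bits).
Byte 2: 0xA8 = 10101000 (10xxxxxx ✓), payload 101000.
Byte 3: 0x9E = 10011110 (10xxxxxx ✓), payload 011110.
Byte 4: 0x9E = 10011110 (10xxxxxx ✓), payload 011110.
Concatenate: 000101000011110011110 = 0x2879E (21 bits → U+2879E).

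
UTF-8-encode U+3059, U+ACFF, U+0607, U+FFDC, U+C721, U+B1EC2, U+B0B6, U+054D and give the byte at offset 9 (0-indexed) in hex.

0xBF

U+3059 → 3-byte form E3 81 99 at offsets 0–2.
U+ACFF → 3-byte form EA B3 BF at offsets 3–5.
U+0607 → 2-byte form D8 87 at offsets 6–7.
U+FFDC → 3-byte form EF BF 9C at offsets 8–10.
Offset 9 falls in char 4's range; it's byte 2 of EF BF 9C = 0xBF.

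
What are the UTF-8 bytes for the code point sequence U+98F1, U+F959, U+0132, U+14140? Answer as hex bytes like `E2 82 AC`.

E9 A3 B1 EF A5 99 C4 B2 F0 94 85 80

U+98F1: 3-byte form → E9 A3 B1.
U+F959: 3-byte form → EF A5 99.
U+0132: 2-byte form → C4 B2.
U+14140: 4-byte form → F0 94 85 80.
Concatenated (12 bytes): E9 A3 B1 EF A5 99 C4 B2 F0 94 85 80.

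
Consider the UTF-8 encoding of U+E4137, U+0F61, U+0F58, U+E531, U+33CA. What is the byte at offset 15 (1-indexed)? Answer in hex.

0x8F

1-indexed offset 15 is 0-indexed offset 14.
U+E4137 → 4-byte form F3 A4 84 B7 at offsets 0–3.
U+0F61 → 3-byte form E0 BD A1 at offsets 4–6.
U+0F58 → 3-byte form E0 BD 98 at offsets 7–9.
U+E531 → 3-byte form EE 94 B1 at offsets 10–12.
U+33CA → 3-byte form E3 8F 8A at offsets 13–15.
Offset 14 falls in char 5's range; it's byte 2 of E3 8F 8A = 0x8F.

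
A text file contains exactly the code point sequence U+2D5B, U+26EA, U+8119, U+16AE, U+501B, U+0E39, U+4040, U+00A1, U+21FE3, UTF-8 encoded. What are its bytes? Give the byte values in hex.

U+2D5B: 3-byte form → E2 B5 9B.
U+26EA: 3-byte form → E2 9B AA.
U+8119: 3-byte form → E8 84 99.
U+16AE: 3-byte form → E1 9A AE.
U+501B: 3-byte form → E5 80 9B.
U+0E39: 3-byte form → E0 B8 B9.
U+4040: 3-byte form → E4 81 80.
U+00A1: 2-byte form → C2 A1.
U+21FE3: 4-byte form → F0 A1 BF A3.
Concatenated (27 bytes): E2 B5 9B E2 9B AA E8 84 99 E1 9A AE E5 80 9B E0 B8 B9 E4 81 80 C2 A1 F0 A1 BF A3.

E2 B5 9B E2 9B AA E8 84 99 E1 9A AE E5 80 9B E0 B8 B9 E4 81 80 C2 A1 F0 A1 BF A3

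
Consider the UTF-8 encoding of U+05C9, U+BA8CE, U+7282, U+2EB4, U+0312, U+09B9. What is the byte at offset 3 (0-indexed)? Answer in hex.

U+05C9 → 2-byte form D7 89 at offsets 0–1.
U+BA8CE → 4-byte form F2 BA A3 8E at offsets 2–5.
Offset 3 falls in char 2's range; it's byte 2 of F2 BA A3 8E = 0xBA.

0xBA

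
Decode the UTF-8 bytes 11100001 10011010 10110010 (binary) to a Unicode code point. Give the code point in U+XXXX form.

Leading byte 0xE1 = 11100001 matches 1110xxxx → 3-byte sequence.
Byte 1: 0xE1 = 11100001, payload 0001 (4 bits).
Byte 2: 0x9A = 10011010 (10xxxxxx ✓), payload 011010.
Byte 3: 0xB2 = 10110010 (10xxxxxx ✓), payload 110010.
Concatenate: 0001011010110010 = 0x16B2 (16 bits → U+16B2).

U+16B2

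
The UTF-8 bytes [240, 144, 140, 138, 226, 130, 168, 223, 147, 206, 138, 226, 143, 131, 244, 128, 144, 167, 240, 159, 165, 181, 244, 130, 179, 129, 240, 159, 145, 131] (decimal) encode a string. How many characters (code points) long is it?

9

Byte at offset 0: 0xF0 = 11110000 → 4-byte char (#1). Advance 4.
Byte at offset 4: 0xE2 = 11100010 → 3-byte char (#2). Advance 3.
Byte at offset 7: 0xDF = 11011111 → 2-byte char (#3). Advance 2.
Byte at offset 9: 0xCE = 11001110 → 2-byte char (#4). Advance 2.
Byte at offset 11: 0xE2 = 11100010 → 3-byte char (#5). Advance 3.
Byte at offset 14: 0xF4 = 11110100 → 4-byte char (#6). Advance 4.
Byte at offset 18: 0xF0 = 11110000 → 4-byte char (#7). Advance 4.
Byte at offset 22: 0xF4 = 11110100 → 4-byte char (#8). Advance 4.
Byte at offset 26: 0xF0 = 11110000 → 4-byte char (#9). Advance 4.
Reached end at offset 30 after 9 code points.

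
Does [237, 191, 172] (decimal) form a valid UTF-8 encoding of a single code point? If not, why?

invalid (encodes a surrogate (U+D800–U+DFFF))

Structurally a 3-byte sequence; payload = 0xDFEC.
But 0xDFEC is in U+D800–U+DFFF, the surrogate range. Surrogates are not Unicode scalar values and are forbidden in UTF-8.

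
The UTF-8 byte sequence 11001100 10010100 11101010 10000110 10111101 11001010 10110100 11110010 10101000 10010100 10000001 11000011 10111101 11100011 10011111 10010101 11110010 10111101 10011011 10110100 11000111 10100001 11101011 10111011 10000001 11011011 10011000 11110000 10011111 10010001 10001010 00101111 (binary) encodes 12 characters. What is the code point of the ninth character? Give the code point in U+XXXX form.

Offset 0: leading byte 0xCC = 11001100 → 2-byte char #1 = CC 94.
Offset 2: leading byte 0xEA = 11101010 → 3-byte char #2 = EA 86 BD.
Offset 5: leading byte 0xCA = 11001010 → 2-byte char #3 = CA B4.
Offset 7: leading byte 0xF2 = 11110010 → 4-byte char #4 = F2 A8 94 81.
Offset 11: leading byte 0xC3 = 11000011 → 2-byte char #5 = C3 BD.
Offset 13: leading byte 0xE3 = 11100011 → 3-byte char #6 = E3 9F 95.
Offset 16: leading byte 0xF2 = 11110010 → 4-byte char #7 = F2 BD 9B B4.
Offset 20: leading byte 0xC7 = 11000111 → 2-byte char #8 = C7 A1.
Offset 22: leading byte 0xEB = 11101011 → 3-byte char #9 = EB BB 81.
Leading byte 0xEB = 11101011 matches 1110xxxx → 3-byte sequence.
Byte 1: 0xEB = 11101011, payload 1011 (4 bits).
Byte 2: 0xBB = 10111011 (10xxxxxx ✓), payload 111011.
Byte 3: 0x81 = 10000001 (10xxxxxx ✓), payload 000001.
Concatenate: 1011111011000001 = 0xBEC1 (16 bits → U+BEC1).

U+BEC1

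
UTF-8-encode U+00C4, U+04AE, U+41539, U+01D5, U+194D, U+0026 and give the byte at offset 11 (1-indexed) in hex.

1-indexed offset 11 is 0-indexed offset 10.
U+00C4 → 2-byte form C3 84 at offsets 0–1.
U+04AE → 2-byte form D2 AE at offsets 2–3.
U+41539 → 4-byte form F1 81 94 B9 at offsets 4–7.
U+01D5 → 2-byte form C7 95 at offsets 8–9.
U+194D → 3-byte form E1 A5 8D at offsets 10–12.
Offset 10 falls in char 5's range; it's byte 1 of E1 A5 8D = 0xE1.

0xE1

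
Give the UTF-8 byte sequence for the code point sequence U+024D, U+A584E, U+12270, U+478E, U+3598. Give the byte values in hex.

C9 8D F2 A5 A1 8E F0 92 89 B0 E4 9E 8E E3 96 98

U+024D: 2-byte form → C9 8D.
U+A584E: 4-byte form → F2 A5 A1 8E.
U+12270: 4-byte form → F0 92 89 B0.
U+478E: 3-byte form → E4 9E 8E.
U+3598: 3-byte form → E3 96 98.
Concatenated (16 bytes): C9 8D F2 A5 A1 8E F0 92 89 B0 E4 9E 8E E3 96 98.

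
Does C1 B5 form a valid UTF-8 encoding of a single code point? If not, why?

invalid (overlong encoding)

Leading byte 0xC1 = 11000001 → 2-byte form.
Continuation bytes all match 10xxxxxx. Payload decodes to 0x75.
But 0x75 < 0x80, the minimum for a 2-byte sequence — this is an overlong encoding.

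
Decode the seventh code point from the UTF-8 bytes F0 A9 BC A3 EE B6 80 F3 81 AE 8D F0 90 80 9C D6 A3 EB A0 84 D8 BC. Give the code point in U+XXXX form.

U+063C

Offset 0: leading byte 0xF0 = 11110000 → 4-byte char #1 = F0 A9 BC A3.
Offset 4: leading byte 0xEE = 11101110 → 3-byte char #2 = EE B6 80.
Offset 7: leading byte 0xF3 = 11110011 → 4-byte char #3 = F3 81 AE 8D.
Offset 11: leading byte 0xF0 = 11110000 → 4-byte char #4 = F0 90 80 9C.
Offset 15: leading byte 0xD6 = 11010110 → 2-byte char #5 = D6 A3.
Offset 17: leading byte 0xEB = 11101011 → 3-byte char #6 = EB A0 84.
Offset 20: leading byte 0xD8 = 11011000 → 2-byte char #7 = D8 BC.
Leading byte 0xD8 = 11011000 matches 110xxxxx → 2-byte sequence.
Byte 1: 0xD8 = 11011000, payload 11000 (5 bits).
Byte 2: 0xBC = 10111100 (10xxxxxx ✓), payload 111100.
Concatenate: 11000111100 = 0x63C (11 bits → U+063C).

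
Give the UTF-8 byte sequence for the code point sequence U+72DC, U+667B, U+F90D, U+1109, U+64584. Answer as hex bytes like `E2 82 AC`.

U+72DC: 3-byte form → E7 8B 9C.
U+667B: 3-byte form → E6 99 BB.
U+F90D: 3-byte form → EF A4 8D.
U+1109: 3-byte form → E1 84 89.
U+64584: 4-byte form → F1 A4 96 84.
Concatenated (16 bytes): E7 8B 9C E6 99 BB EF A4 8D E1 84 89 F1 A4 96 84.

E7 8B 9C E6 99 BB EF A4 8D E1 84 89 F1 A4 96 84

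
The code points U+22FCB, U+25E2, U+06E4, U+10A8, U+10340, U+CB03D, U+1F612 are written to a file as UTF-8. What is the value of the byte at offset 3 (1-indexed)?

1-indexed offset 3 is 0-indexed offset 2.
U+22FCB → 4-byte form F0 A2 BF 8B at offsets 0–3.
Offset 2 falls in char 1's range; it's byte 3 of F0 A2 BF 8B = 0xBF.

0xBF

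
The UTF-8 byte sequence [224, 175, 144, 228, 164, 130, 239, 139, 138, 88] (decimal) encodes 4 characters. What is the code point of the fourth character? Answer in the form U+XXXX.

U+0058

Offset 0: leading byte 0xE0 = 11100000 → 3-byte char #1 = E0 AF 90.
Offset 3: leading byte 0xE4 = 11100100 → 3-byte char #2 = E4 A4 82.
Offset 6: leading byte 0xEF = 11101111 → 3-byte char #3 = EF 8B 8A.
Offset 9: leading byte 0x58 = 01011000 → 1-byte char #4 = 58.
Leading byte 0x58 = 01011000 matches 0xxxxxxx → 1-byte sequence.
Byte 1: 0x58 = 01011000, payload 1011000 (7 bits).
Concatenate: 1011000 = 0x58 (7 bits → U+0058).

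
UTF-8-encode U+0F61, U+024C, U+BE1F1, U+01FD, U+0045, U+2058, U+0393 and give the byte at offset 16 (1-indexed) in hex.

0xCE

1-indexed offset 16 is 0-indexed offset 15.
U+0F61 → 3-byte form E0 BD A1 at offsets 0–2.
U+024C → 2-byte form C9 8C at offsets 3–4.
U+BE1F1 → 4-byte form F2 BE 87 B1 at offsets 5–8.
U+01FD → 2-byte form C7 BD at offsets 9–10.
U+0045 → 1-byte form 45 at offsets 11–11.
U+2058 → 3-byte form E2 81 98 at offsets 12–14.
U+0393 → 2-byte form CE 93 at offsets 15–16.
Offset 15 falls in char 7's range; it's byte 1 of CE 93 = 0xCE.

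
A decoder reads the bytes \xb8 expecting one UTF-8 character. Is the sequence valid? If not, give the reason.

invalid (continuation byte with no leading byte)

Byte 0xB8 = 10111000 has the form 10xxxxxx — a continuation byte — but there is no preceding leading byte.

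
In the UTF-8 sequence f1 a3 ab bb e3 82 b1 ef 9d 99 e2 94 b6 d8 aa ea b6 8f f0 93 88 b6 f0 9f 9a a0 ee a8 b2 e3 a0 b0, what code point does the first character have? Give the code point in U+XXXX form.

U+63AFB

Offset 0: leading byte 0xF1 = 11110001 → 4-byte char #1 = F1 A3 AB BB.
Leading byte 0xF1 = 11110001 matches 11110xxx → 4-byte sequence.
Byte 1: 0xF1 = 11110001, payload 001 (3 bits).
Byte 2: 0xA3 = 10100011 (10xxxxxx ✓), payload 100011.
Byte 3: 0xAB = 10101011 (10xxxxxx ✓), payload 101011.
Byte 4: 0xBB = 10111011 (10xxxxxx ✓), payload 111011.
Concatenate: 001100011101011111011 = 0x63AFB (21 bits → U+63AFB).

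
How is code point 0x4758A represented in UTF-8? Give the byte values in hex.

U+4758A = 0x4758A = 292234 decimal. In range U+10000–U+10FFFF → 4-byte form: 11110xxx 10xxxxxx 10xxxxxx 10xxxxxx.
Binary (21 bits): 001000111010110001010.
Split 3+6+6+6: 001 | 000111 | 010110 | 001010.
Byte 1: 11110001 = 0xF1.
Byte 2: 10000111 = 0x87.
Byte 3: 10010110 = 0x96.
Byte 4: 10001010 = 0x8A.

F1 87 96 8A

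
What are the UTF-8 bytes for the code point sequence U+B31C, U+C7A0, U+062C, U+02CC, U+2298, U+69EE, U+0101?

EB 8C 9C EC 9E A0 D8 AC CB 8C E2 8A 98 E6 A7 AE C4 81

U+B31C: 3-byte form → EB 8C 9C.
U+C7A0: 3-byte form → EC 9E A0.
U+062C: 2-byte form → D8 AC.
U+02CC: 2-byte form → CB 8C.
U+2298: 3-byte form → E2 8A 98.
U+69EE: 3-byte form → E6 A7 AE.
U+0101: 2-byte form → C4 81.
Concatenated (18 bytes): EB 8C 9C EC 9E A0 D8 AC CB 8C E2 8A 98 E6 A7 AE C4 81.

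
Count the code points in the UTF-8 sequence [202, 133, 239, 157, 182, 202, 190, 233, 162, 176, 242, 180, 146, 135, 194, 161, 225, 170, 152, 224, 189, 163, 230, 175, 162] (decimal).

Byte at offset 0: 0xCA = 11001010 → 2-byte char (#1). Advance 2.
Byte at offset 2: 0xEF = 11101111 → 3-byte char (#2). Advance 3.
Byte at offset 5: 0xCA = 11001010 → 2-byte char (#3). Advance 2.
Byte at offset 7: 0xE9 = 11101001 → 3-byte char (#4). Advance 3.
Byte at offset 10: 0xF2 = 11110010 → 4-byte char (#5). Advance 4.
Byte at offset 14: 0xC2 = 11000010 → 2-byte char (#6). Advance 2.
Byte at offset 16: 0xE1 = 11100001 → 3-byte char (#7). Advance 3.
Byte at offset 19: 0xE0 = 11100000 → 3-byte char (#8). Advance 3.
Byte at offset 22: 0xE6 = 11100110 → 3-byte char (#9). Advance 3.
Reached end at offset 25 after 9 code points.

9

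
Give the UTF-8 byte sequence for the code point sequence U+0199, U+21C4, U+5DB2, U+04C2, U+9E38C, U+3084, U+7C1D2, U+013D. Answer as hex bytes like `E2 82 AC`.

U+0199: 2-byte form → C6 99.
U+21C4: 3-byte form → E2 87 84.
U+5DB2: 3-byte form → E5 B6 B2.
U+04C2: 2-byte form → D3 82.
U+9E38C: 4-byte form → F2 9E 8E 8C.
U+3084: 3-byte form → E3 82 84.
U+7C1D2: 4-byte form → F1 BC 87 92.
U+013D: 2-byte form → C4 BD.
Concatenated (23 bytes): C6 99 E2 87 84 E5 B6 B2 D3 82 F2 9E 8E 8C E3 82 84 F1 BC 87 92 C4 BD.

C6 99 E2 87 84 E5 B6 B2 D3 82 F2 9E 8E 8C E3 82 84 F1 BC 87 92 C4 BD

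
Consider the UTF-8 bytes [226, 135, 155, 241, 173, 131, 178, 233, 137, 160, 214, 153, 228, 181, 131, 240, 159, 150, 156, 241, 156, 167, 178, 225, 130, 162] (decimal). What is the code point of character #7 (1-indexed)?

Offset 0: leading byte 0xE2 = 11100010 → 3-byte char #1 = E2 87 9B.
Offset 3: leading byte 0xF1 = 11110001 → 4-byte char #2 = F1 AD 83 B2.
Offset 7: leading byte 0xE9 = 11101001 → 3-byte char #3 = E9 89 A0.
Offset 10: leading byte 0xD6 = 11010110 → 2-byte char #4 = D6 99.
Offset 12: leading byte 0xE4 = 11100100 → 3-byte char #5 = E4 B5 83.
Offset 15: leading byte 0xF0 = 11110000 → 4-byte char #6 = F0 9F 96 9C.
Offset 19: leading byte 0xF1 = 11110001 → 4-byte char #7 = F1 9C A7 B2.
Leading byte 0xF1 = 11110001 matches 11110xxx → 4-byte sequence.
Byte 1: 0xF1 = 11110001, payload 001 (3 bits).
Byte 2: 0x9C = 10011100 (10xxxxxx ✓), payload 011100.
Byte 3: 0xA7 = 10100111 (10xxxxxx ✓), payload 100111.
Byte 4: 0xB2 = 10110010 (10xxxxxx ✓), payload 110010.
Concatenate: 001011100100111110010 = 0x5C9F2 (21 bits → U+5C9F2).

U+5C9F2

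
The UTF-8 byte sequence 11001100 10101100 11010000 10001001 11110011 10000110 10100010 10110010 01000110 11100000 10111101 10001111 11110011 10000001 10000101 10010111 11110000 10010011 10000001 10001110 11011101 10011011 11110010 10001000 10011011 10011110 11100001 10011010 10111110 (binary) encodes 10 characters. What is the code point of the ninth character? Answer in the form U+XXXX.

U+886DE

Offset 0: leading byte 0xCC = 11001100 → 2-byte char #1 = CC AC.
Offset 2: leading byte 0xD0 = 11010000 → 2-byte char #2 = D0 89.
Offset 4: leading byte 0xF3 = 11110011 → 4-byte char #3 = F3 86 A2 B2.
Offset 8: leading byte 0x46 = 01000110 → 1-byte char #4 = 46.
Offset 9: leading byte 0xE0 = 11100000 → 3-byte char #5 = E0 BD 8F.
Offset 12: leading byte 0xF3 = 11110011 → 4-byte char #6 = F3 81 85 97.
Offset 16: leading byte 0xF0 = 11110000 → 4-byte char #7 = F0 93 81 8E.
Offset 20: leading byte 0xDD = 11011101 → 2-byte char #8 = DD 9B.
Offset 22: leading byte 0xF2 = 11110010 → 4-byte char #9 = F2 88 9B 9E.
Leading byte 0xF2 = 11110010 matches 11110xxx → 4-byte sequence.
Byte 1: 0xF2 = 11110010, payload 010 (3 bits).
Byte 2: 0x88 = 10001000 (10xxxxxx ✓), payload 001000.
Byte 3: 0x9B = 10011011 (10xxxxxx ✓), payload 011011.
Byte 4: 0x9E = 10011110 (10xxxxxx ✓), payload 011110.
Concatenate: 010001000011011011110 = 0x886DE (21 bits → U+886DE).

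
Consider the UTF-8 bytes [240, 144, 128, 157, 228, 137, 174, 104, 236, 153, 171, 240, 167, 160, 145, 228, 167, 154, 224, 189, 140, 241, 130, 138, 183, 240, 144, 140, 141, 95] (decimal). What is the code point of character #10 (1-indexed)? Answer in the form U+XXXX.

Offset 0: leading byte 0xF0 = 11110000 → 4-byte char #1 = F0 90 80 9D.
Offset 4: leading byte 0xE4 = 11100100 → 3-byte char #2 = E4 89 AE.
Offset 7: leading byte 0x68 = 01101000 → 1-byte char #3 = 68.
Offset 8: leading byte 0xEC = 11101100 → 3-byte char #4 = EC 99 AB.
Offset 11: leading byte 0xF0 = 11110000 → 4-byte char #5 = F0 A7 A0 91.
Offset 15: leading byte 0xE4 = 11100100 → 3-byte char #6 = E4 A7 9A.
Offset 18: leading byte 0xE0 = 11100000 → 3-byte char #7 = E0 BD 8C.
Offset 21: leading byte 0xF1 = 11110001 → 4-byte char #8 = F1 82 8A B7.
Offset 25: leading byte 0xF0 = 11110000 → 4-byte char #9 = F0 90 8C 8D.
Offset 29: leading byte 0x5F = 01011111 → 1-byte char #10 = 5F.
Leading byte 0x5F = 01011111 matches 0xxxxxxx → 1-byte sequence.
Byte 1: 0x5F = 01011111, payload 1011111 (7 bits).
Concatenate: 1011111 = 0x5F (7 bits → U+005F).

U+005F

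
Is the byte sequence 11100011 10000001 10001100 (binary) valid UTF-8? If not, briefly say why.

valid

Leading byte 0xE3 = 11100011 → 3-byte form.
Continuation bytes 0x81=10000001, 0x8C=10001100 all match 10xxxxxx.
Decoded value 0x304C is ≥ 0x800 (shortest form) and not a surrogate.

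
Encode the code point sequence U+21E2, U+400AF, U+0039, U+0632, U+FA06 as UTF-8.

E2 87 A2 F1 80 82 AF 39 D8 B2 EF A8 86

U+21E2: 3-byte form → E2 87 A2.
U+400AF: 4-byte form → F1 80 82 AF.
U+0039: 1-byte form → 39.
U+0632: 2-byte form → D8 B2.
U+FA06: 3-byte form → EF A8 86.
Concatenated (13 bytes): E2 87 A2 F1 80 82 AF 39 D8 B2 EF A8 86.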